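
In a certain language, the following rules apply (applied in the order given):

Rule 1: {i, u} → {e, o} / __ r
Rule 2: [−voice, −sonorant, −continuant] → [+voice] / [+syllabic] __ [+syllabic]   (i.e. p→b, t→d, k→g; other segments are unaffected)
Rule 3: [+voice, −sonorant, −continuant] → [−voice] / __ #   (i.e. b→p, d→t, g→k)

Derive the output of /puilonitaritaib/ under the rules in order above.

puilonidaridaip

Rule 1 (pre-rhotic lowering): no segment meets the environment; /puilonitaritaib/ is unchanged.
Rule 2 (intervocalic voicing): /t/ is a voiceless stop between vowels /i/ and /a/, so it voices to [d]. /t/ is a voiceless stop between vowels /i/ and /a/, so it voices to [d]. /puilonitaritaib/ → puilonidaridaib.
Rule 3 (final devoicing): /b/ is a voiced stop in word-final position, so it devoices to [p]. /puilonidaridaib/ → puilonidaridaip.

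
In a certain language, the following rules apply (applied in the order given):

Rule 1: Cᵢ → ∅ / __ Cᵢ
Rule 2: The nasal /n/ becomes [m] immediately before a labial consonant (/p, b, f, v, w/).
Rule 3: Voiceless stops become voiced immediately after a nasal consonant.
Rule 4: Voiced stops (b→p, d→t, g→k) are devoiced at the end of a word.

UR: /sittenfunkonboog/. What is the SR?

sitemfungombook

Rule 1 (degemination): /tt/ is a geminate; the first /t/ deletes. /sittenfunkonboog/ → sitenfunkonboog.
Rule 2 (nasal place assimilation): /n/ precedes the labial consonant /f/, so it assimilates in place to [m]. /n/ precedes the labial consonant /b/, so it assimilates in place to [m]. /sitenfunkonboog/ → sitemfunkomboog.
Rule 3 (post-nasal voicing): /k/ is a voiceless stop immediately after the nasal /n/, so it voices to [g]. /sitemfunkomboog/ → sitemfungomboog.
Rule 4 (final devoicing): /g/ is a voiced stop in word-final position, so it devoices to [k]. /sitemfungomboog/ → sitemfungombook.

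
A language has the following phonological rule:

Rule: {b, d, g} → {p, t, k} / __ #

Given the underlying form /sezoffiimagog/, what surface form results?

Scanning /sezoffiimagog/: /g/ at position 11 is not in the conditioning environment; /g/ is a voiced stop in word-final position, so it devoices to [k].
Result: [sezoffiimagok].

sezoffiimagok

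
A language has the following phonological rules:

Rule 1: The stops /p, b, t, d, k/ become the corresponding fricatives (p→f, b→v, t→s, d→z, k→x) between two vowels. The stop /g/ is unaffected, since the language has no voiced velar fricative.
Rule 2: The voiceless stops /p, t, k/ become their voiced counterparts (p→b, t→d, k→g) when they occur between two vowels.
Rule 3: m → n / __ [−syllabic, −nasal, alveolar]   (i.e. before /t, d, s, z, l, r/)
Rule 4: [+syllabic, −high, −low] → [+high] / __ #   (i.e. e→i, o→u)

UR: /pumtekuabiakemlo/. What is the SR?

puntexuaviaxenlu

Rule 1 (intervocalic spirantization): /k/ is a stop between vowels /e/ and /u/, so it spirantizes to the fricative [x]. /b/ is a stop between vowels /a/ and /i/, so it spirantizes to the fricative [v]. /k/ is a stop between vowels /a/ and /e/, so it spirantizes to the fricative [x]. /pumtekuabiakemlo/ → pumtexuaviaxemlo.
Rule 2 (intervocalic voicing): no segment meets the environment; /pumtexuaviaxemlo/ is unchanged.
Rule 3 (nasal place assimilation): /m/ precedes the alveolar consonant /t/, so it assimilates in place to [n]. /m/ precedes the alveolar consonant /l/, so it assimilates in place to [n]. /pumtexuaviaxemlo/ → puntexuaviaxenlo.
Rule 4 (final vowel raising): /o/ is a mid vowel in word-final position, so it raises to [u]. /puntexuaviaxenlo/ → puntexuaviaxenlu.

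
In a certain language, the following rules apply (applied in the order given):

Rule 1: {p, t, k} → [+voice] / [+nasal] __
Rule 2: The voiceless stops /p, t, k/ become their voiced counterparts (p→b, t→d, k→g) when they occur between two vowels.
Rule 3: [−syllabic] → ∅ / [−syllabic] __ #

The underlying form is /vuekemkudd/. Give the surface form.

Rule 1 (post-nasal voicing): /k/ is a voiceless stop immediately after the nasal /m/, so it voices to [g]. /vuekemkudd/ → vuekemgudd.
Rule 2 (intervocalic voicing): /k/ is a voiceless stop between vowels /e/ and /e/, so it voices to [g]. /vuekemgudd/ → vuegemgudd.
Rule 3 (final cluster simplification): /d/ is the second consonant of a word-final cluster /dd/, so it deletes. /vuegemgudd/ → vuegemgud.

vuegemgud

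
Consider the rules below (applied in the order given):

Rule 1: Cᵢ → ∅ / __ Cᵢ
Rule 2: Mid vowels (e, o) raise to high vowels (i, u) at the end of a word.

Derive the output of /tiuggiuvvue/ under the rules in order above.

Rule 1 (degemination): /gg/ is a geminate; the first /g/ deletes. /vv/ is a geminate; the first /v/ deletes. /tiuggiuvvue/ → tiugiuvue.
Rule 2 (final vowel raising): /e/ is a mid vowel in word-final position, so it raises to [i]. /tiugiuvue/ → tiugiuvui.

tiugiuvui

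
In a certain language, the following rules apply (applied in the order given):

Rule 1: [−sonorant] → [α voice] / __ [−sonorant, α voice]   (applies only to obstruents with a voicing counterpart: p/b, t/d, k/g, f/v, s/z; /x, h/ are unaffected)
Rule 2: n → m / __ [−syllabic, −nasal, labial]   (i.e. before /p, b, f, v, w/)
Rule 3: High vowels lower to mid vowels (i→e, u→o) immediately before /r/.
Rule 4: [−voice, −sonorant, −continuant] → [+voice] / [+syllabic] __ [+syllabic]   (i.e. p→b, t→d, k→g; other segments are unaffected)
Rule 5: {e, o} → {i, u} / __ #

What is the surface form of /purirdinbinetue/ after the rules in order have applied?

Rule 1 (regressive voicing assimilation): no segment meets the environment; /purirdinbinetue/ is unchanged.
Rule 2 (nasal place assimilation): /n/ precedes the labial consonant /b/, so it assimilates in place to [m]. /purirdinbinetue/ → purirdimbinetue.
Rule 3 (pre-rhotic lowering): /u/ is a high vowel immediately before /r/, so it lowers to [o]. /i/ is a high vowel immediately before /r/, so it lowers to [e]. /purirdimbinetue/ → porerdimbinetue.
Rule 4 (intervocalic voicing): /t/ is a voiceless stop between vowels /e/ and /u/, so it voices to [d]. /porerdimbinetue/ → porerdimbinedue.
Rule 5 (final vowel raising): /e/ is a mid vowel in word-final position, so it raises to [i]. /porerdimbinedue/ → porerdimbinedui.

porerdimbinedui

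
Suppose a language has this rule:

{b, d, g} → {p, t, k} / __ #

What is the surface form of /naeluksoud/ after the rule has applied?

/d/ is a voiced stop in word-final position, so it devoices to [t].
Surface form: [naeluksout].

naeluksout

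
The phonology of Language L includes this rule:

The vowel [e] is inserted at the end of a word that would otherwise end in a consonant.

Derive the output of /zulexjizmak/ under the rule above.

the form ends in the consonant /k/, so [e] is inserted word-finally.
Surface form: [zulexjizmake].

zulexjizmake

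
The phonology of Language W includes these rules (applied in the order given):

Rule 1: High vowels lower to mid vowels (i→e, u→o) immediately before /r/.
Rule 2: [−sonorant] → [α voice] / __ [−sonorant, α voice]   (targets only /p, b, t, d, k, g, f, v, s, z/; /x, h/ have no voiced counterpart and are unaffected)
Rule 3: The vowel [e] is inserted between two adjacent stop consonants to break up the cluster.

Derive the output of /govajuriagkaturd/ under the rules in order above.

govajoriakekatord

Rule 1 (pre-rhotic lowering): /u/ is a high vowel immediately before /r/, so it lowers to [o]. /u/ is a high vowel immediately before /r/, so it lowers to [o]. /govajuriagkaturd/ → govajoriagkatord.
Rule 2 (regressive voicing assimilation): /g/ precedes the voiceless obstruent /k/, so it devoices to [k] by assimilation. /govajoriagkatord/ → govajoriakkatord.
Rule 3 (stop-cluster e-epenthesis): /k/ and /k/ form a stop–stop cluster, so [e] is inserted between them. /govajoriakkatord/ → govajoriakekatord.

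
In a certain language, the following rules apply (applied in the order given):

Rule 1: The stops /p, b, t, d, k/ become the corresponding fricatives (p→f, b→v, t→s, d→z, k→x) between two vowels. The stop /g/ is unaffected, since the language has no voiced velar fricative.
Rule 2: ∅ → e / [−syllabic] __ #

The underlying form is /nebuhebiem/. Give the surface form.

nevuhevieme

Rule 1 (intervocalic spirantization): /b/ is a stop between vowels /e/ and /u/, so it spirantizes to the fricative [v]. /b/ is a stop between vowels /e/ and /i/, so it spirantizes to the fricative [v]. /nebuhebiem/ → nevuheviem.
Rule 2 (final e-epenthesis): the form ends in the consonant /m/, so [e] is inserted word-finally. /nevuheviem/ → nevuhevieme.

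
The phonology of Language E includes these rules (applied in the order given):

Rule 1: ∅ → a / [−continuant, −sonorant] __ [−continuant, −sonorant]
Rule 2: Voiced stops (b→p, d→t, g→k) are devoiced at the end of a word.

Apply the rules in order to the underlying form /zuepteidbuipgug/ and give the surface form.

zuepateidabuipaguk

Rule 1 (stop-cluster a-epenthesis): /p/ and /t/ form a stop–stop cluster, so [a] is inserted between them. /d/ and /b/ form a stop–stop cluster, so [a] is inserted between them. /p/ and /g/ form a stop–stop cluster, so [a] is inserted between them. /zuepteidbuipgug/ → zuepateidabuipagug.
Rule 2 (final devoicing): /g/ is a voiced stop in word-final position, so it devoices to [k]. /zuepateidabuipagug/ → zuepateidabuipaguk.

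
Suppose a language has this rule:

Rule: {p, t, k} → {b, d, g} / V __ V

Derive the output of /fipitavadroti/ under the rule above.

fibidavadrodi

/p/ is a voiceless stop between vowels /i/ and /i/, so it voices to [b].
/t/ is a voiceless stop between vowels /i/ and /a/, so it voices to [d].
/t/ is a voiceless stop between vowels /o/ and /i/, so it voices to [d].
Surface form: [fibidavadrodi].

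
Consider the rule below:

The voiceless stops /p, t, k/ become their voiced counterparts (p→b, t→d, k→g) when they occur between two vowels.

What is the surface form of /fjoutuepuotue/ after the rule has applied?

/t/ is a voiceless stop between vowels /u/ and /u/, so it voices to [d].
/p/ is a voiceless stop between vowels /e/ and /u/, so it voices to [b].
/t/ is a voiceless stop between vowels /o/ and /u/, so it voices to [d].
Surface form: [fjouduebuodue].

fjouduebuodue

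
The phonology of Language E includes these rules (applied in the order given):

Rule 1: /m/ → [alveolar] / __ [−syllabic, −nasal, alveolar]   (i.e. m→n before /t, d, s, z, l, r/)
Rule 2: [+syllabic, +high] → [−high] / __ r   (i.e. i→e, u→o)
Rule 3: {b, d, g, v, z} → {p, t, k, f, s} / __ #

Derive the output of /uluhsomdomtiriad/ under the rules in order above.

Rule 1 (nasal place assimilation): /m/ precedes the alveolar consonant /d/, so it assimilates in place to [n]. /m/ precedes the alveolar consonant /t/, so it assimilates in place to [n]. /uluhsomdomtiriad/ → uluhsondontiriad.
Rule 2 (pre-rhotic lowering): /i/ is a high vowel immediately before /r/, so it lowers to [e]. /uluhsondontiriad/ → uluhsondonteriad.
Rule 3 (final devoicing): /d/ is a voiced obstruent in word-final position, so it devoices to [t]. /uluhsondonteriad/ → uluhsondonteriat.

uluhsondonteriat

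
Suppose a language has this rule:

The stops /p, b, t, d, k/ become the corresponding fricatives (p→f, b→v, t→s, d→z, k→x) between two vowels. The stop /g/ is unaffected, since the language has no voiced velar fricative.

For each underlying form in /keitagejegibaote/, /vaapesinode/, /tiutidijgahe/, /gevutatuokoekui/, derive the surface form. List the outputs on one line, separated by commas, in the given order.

/keitagejegibaote/: /t/ is a stop between vowels /i/ and /a/, so it spirantizes to the fricative [s]. /b/ is a stop between vowels /i/ and /a/, so it spirantizes to the fricative [v]. /t/ is a stop between vowels /o/ and /e/, so it spirantizes to the fricative [s]. → [keisagejegivaose].
/vaapesinode/: /p/ is a stop between vowels /a/ and /e/, so it spirantizes to the fricative [f]. /d/ is a stop between vowels /o/ and /e/, so it spirantizes to the fricative [z]. → [vaafesinoze].
/tiutidijgahe/: /t/ is a stop between vowels /u/ and /i/, so it spirantizes to the fricative [s]. /d/ is a stop between vowels /i/ and /i/, so it spirantizes to the fricative [z]. → [tiusizijgahe].
/gevutatuokoekui/: /t/ is a stop between vowels /u/ and /a/, so it spirantizes to the fricative [s]. /t/ is a stop between vowels /a/ and /u/, so it spirantizes to the fricative [s]. /k/ is a stop between vowels /o/ and /o/, so it spirantizes to the fricative [x]. /k/ is a stop between vowels /e/ and /u/, so it spirantizes to the fricative [x]. → [gevusasuoxoexui].

keisagejegivaose, vaafesinoze, tiusizijgahe, gevusasuoxoexui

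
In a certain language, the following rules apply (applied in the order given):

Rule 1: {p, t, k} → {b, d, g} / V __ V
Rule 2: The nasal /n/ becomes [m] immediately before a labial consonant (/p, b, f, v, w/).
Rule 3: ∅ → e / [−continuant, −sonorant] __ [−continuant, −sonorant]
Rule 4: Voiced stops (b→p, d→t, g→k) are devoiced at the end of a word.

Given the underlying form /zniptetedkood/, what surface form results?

znipetededekoot

Rule 1 (intervocalic voicing): /t/ is a voiceless stop between vowels /e/ and /e/, so it voices to [d]. /zniptetedkood/ → zniptededkood.
Rule 2 (nasal place assimilation): no segment meets the environment; /zniptededkood/ is unchanged.
Rule 3 (stop-cluster e-epenthesis): /p/ and /t/ form a stop–stop cluster, so [e] is inserted between them. /d/ and /k/ form a stop–stop cluster, so [e] is inserted between them. /zniptededkood/ → znipetededekood.
Rule 4 (final devoicing): /d/ is a voiced stop in word-final position, so it devoices to [t]. /znipetededekood/ → znipetededekoot.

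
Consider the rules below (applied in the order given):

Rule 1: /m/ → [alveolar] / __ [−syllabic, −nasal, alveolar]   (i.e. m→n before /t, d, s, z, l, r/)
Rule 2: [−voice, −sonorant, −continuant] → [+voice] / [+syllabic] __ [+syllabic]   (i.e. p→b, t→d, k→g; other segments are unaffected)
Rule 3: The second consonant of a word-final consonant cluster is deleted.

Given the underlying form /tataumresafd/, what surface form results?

tadaunresaf

Rule 1 (nasal place assimilation): /m/ precedes the alveolar consonant /r/, so it assimilates in place to [n]. /tataumresafd/ → tataunresafd.
Rule 2 (intervocalic voicing): /t/ is a voiceless stop between vowels /a/ and /a/, so it voices to [d]. /tataunresafd/ → tadaunresafd.
Rule 3 (final cluster simplification): /d/ is the second consonant of a word-final cluster /fd/, so it deletes. /tadaunresafd/ → tadaunresaf.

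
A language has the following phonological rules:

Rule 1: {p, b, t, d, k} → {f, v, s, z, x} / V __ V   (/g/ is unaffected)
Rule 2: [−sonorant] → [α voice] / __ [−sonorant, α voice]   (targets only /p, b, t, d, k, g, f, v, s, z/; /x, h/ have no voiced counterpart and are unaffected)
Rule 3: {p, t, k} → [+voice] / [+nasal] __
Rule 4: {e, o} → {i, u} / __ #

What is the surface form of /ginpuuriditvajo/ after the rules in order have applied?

Rule 1 (intervocalic spirantization): /d/ is a stop between vowels /i/ and /i/, so it spirantizes to the fricative [z]. /ginpuuriditvajo/ → ginpuurizitvajo.
Rule 2 (regressive voicing assimilation): /t/ precedes the voiced obstruent /v/, so it voices to [d] by assimilation. /ginpuurizitvajo/ → ginpuurizidvajo.
Rule 3 (post-nasal voicing): /p/ is a voiceless stop immediately after the nasal /n/, so it voices to [b]. /ginpuurizidvajo/ → ginbuurizidvajo.
Rule 4 (final vowel raising): /o/ is a mid vowel in word-final position, so it raises to [u]. /ginbuurizidvajo/ → ginbuurizidvaju.

ginbuurizidvaju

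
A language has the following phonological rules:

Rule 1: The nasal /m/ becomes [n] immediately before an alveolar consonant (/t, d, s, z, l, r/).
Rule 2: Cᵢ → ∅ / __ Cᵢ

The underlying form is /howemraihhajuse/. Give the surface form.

howenraihajuse

Rule 1 (nasal place assimilation): /m/ precedes the alveolar consonant /r/, so it assimilates in place to [n]. /howemraihhajuse/ → howenraihhajuse.
Rule 2 (degemination): /hh/ is a geminate; the first /h/ deletes. /howenraihhajuse/ → howenraihajuse.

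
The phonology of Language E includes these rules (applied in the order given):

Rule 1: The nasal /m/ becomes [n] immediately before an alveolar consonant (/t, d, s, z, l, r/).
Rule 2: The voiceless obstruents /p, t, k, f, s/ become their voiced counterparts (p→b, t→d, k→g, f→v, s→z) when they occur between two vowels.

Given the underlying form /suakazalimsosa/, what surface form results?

Rule 1 (nasal place assimilation): /m/ precedes the alveolar consonant /s/, so it assimilates in place to [n]. /suakazalimsosa/ → suakazalinsosa.
Rule 2 (intervocalic voicing): /k/ is a voiceless obstruent between vowels /a/ and /a/, so it voices to [g]. /s/ is a voiceless obstruent between vowels /o/ and /a/, so it voices to [z]. /suakazalinsosa/ → suagazalinsoza.

suagazalinsoza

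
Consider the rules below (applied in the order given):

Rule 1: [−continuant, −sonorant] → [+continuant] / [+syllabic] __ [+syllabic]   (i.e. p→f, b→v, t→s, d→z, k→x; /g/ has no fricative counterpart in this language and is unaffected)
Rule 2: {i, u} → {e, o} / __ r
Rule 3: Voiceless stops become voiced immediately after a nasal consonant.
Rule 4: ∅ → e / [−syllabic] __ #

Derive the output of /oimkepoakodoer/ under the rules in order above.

oimgefoaxozoere

Rule 1 (intervocalic spirantization): /p/ is a stop between vowels /e/ and /o/, so it spirantizes to the fricative [f]. /k/ is a stop between vowels /a/ and /o/, so it spirantizes to the fricative [x]. /d/ is a stop between vowels /o/ and /o/, so it spirantizes to the fricative [z]. /oimkepoakodoer/ → oimkefoaxozoer.
Rule 2 (pre-rhotic lowering): no segment meets the environment; /oimkefoaxozoer/ is unchanged.
Rule 3 (post-nasal voicing): /k/ is a voiceless stop immediately after the nasal /m/, so it voices to [g]. /oimkefoaxozoer/ → oimgefoaxozoer.
Rule 4 (final e-epenthesis): the form ends in the consonant /r/, so [e] is inserted word-finally. /oimgefoaxozoer/ → oimgefoaxozoere.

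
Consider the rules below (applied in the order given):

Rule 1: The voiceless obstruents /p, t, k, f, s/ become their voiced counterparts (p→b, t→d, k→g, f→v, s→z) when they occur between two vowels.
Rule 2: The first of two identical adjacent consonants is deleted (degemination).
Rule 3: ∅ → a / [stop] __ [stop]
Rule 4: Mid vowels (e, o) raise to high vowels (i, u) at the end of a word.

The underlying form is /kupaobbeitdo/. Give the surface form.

kubaobeitadu

Rule 1 (intervocalic voicing): /p/ is a voiceless obstruent between vowels /u/ and /a/, so it voices to [b]. /kupaobbeitdo/ → kubaobbeitdo.
Rule 2 (degemination): /bb/ is a geminate; the first /b/ deletes. /kubaobbeitdo/ → kubaobeitdo.
Rule 3 (stop-cluster a-epenthesis): /t/ and /d/ form a stop–stop cluster, so [a] is inserted between them. /kubaobeitdo/ → kubaobeitado.
Rule 4 (final vowel raising): /o/ is a mid vowel in word-final position, so it raises to [u]. /kubaobeitado/ → kubaobeitadu.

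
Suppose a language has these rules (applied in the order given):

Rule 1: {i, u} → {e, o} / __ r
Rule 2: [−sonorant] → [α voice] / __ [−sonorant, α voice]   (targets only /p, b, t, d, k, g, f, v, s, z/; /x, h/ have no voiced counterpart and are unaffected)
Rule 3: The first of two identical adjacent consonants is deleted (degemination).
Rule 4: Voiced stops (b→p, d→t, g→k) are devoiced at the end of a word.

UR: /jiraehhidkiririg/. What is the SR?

Rule 1 (pre-rhotic lowering): /i/ is a high vowel immediately before /r/, so it lowers to [e]. /i/ is a high vowel immediately before /r/, so it lowers to [e]. /i/ is a high vowel immediately before /r/, so it lowers to [e]. /jiraehhidkiririg/ → jeraehhidkererig.
Rule 2 (regressive voicing assimilation): /d/ precedes the voiceless obstruent /k/, so it devoices to [t] by assimilation. /jeraehhidkererig/ → jeraehhitkererig.
Rule 3 (degemination): /hh/ is a geminate; the first /h/ deletes. /jeraehhitkererig/ → jeraehitkererig.
Rule 4 (final devoicing): /g/ is a voiced stop in word-final position, so it devoices to [k]. /jeraehitkererig/ → jeraehitkererik.

jeraehitkererik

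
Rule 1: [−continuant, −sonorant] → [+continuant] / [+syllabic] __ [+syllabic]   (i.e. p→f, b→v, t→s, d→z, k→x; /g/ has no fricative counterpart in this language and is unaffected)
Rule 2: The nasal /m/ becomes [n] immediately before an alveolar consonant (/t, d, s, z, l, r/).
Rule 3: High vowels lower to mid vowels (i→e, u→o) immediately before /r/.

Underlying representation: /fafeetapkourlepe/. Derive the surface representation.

Rule 1 (intervocalic spirantization): /t/ is a stop between vowels /e/ and /a/, so it spirantizes to the fricative [s]. /p/ is a stop between vowels /e/ and /e/, so it spirantizes to the fricative [f]. /fafeetapkourlepe/ → fafeesapkourlefe.
Rule 2 (nasal place assimilation): no segment meets the environment; /fafeesapkourlefe/ is unchanged.
Rule 3 (pre-rhotic lowering): /u/ is a high vowel immediately before /r/, so it lowers to [o]. /fafeesapkourlefe/ → fafeesapkoorlefe.

fafeesapkoorlefe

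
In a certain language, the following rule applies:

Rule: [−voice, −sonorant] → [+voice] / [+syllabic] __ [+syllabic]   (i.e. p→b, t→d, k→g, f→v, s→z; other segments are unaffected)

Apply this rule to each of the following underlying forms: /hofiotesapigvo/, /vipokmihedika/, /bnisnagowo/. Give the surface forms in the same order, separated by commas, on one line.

/hofiotesapigvo/: /f/ is a voiceless obstruent between vowels /o/ and /i/, so it voices to [v]. /t/ is a voiceless obstruent between vowels /o/ and /e/, so it voices to [d]. /s/ is a voiceless obstruent between vowels /e/ and /a/, so it voices to [z]. /p/ is a voiceless obstruent between vowels /a/ and /i/, so it voices to [b]. → [hoviodezabigvo].
/vipokmihedika/: /p/ is a voiceless obstruent between vowels /i/ and /o/, so it voices to [b]. /k/ is a voiceless obstruent between vowels /i/ and /a/, so it voices to [g]. → [vibokmihediga].
/bnisnagowo/: the rule's environment is not met; surfaces unchanged as [bnisnagowo].

hoviodezabigvo, vibokmihediga, bnisnagowo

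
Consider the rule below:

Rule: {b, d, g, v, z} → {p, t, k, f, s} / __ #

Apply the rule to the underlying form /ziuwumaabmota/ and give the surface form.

ziuwumaabmota

No segment of /ziuwumaabmota/ meets the structural description of the rule, so the form surfaces unchanged.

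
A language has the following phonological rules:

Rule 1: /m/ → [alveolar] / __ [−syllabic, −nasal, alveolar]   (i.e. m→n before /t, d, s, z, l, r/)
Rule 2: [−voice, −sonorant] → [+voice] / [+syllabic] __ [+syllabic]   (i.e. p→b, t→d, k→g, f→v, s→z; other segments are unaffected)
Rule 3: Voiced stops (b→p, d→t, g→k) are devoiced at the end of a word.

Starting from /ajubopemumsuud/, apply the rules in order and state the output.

Rule 1 (nasal place assimilation): /m/ precedes the alveolar consonant /s/, so it assimilates in place to [n]. /ajubopemumsuud/ → ajubopemunsuud.
Rule 2 (intervocalic voicing): /p/ is a voiceless obstruent between vowels /o/ and /e/, so it voices to [b]. /ajubopemunsuud/ → ajubobemunsuud.
Rule 3 (final devoicing): /d/ is a voiced stop in word-final position, so it devoices to [t]. /ajubobemunsuud/ → ajubobemunsuut.

ajubobemunsuut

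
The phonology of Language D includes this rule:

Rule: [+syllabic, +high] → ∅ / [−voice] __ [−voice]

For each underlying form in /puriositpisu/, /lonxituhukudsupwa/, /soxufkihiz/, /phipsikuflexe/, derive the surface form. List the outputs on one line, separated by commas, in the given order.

puriostpsu, lonxthkudspwa, soxfkhiz, phpskflexe

/puriositpisu/: /i/ is a high vowel flanked by voiceless consonants /s/ and /t/, so it deletes. /i/ is a high vowel flanked by voiceless consonants /p/ and /s/, so it deletes. → [puriostpsu].
/lonxituhukudsupwa/: /i/ is a high vowel flanked by voiceless consonants /x/ and /t/, so it deletes. /u/ is a high vowel flanked by voiceless consonants /t/ and /h/, so it deletes. /u/ is a high vowel flanked by voiceless consonants /h/ and /k/, so it deletes. /u/ is a high vowel flanked by voiceless consonants /s/ and /p/, so it deletes. → [lonxthkudspwa].
/soxufkihiz/: /u/ is a high vowel flanked by voiceless consonants /x/ and /f/, so it deletes. /i/ is a high vowel flanked by voiceless consonants /k/ and /h/, so it deletes. → [soxfkhiz].
/phipsikuflexe/: /i/ is a high vowel flanked by voiceless consonants /h/ and /p/, so it deletes. /i/ is a high vowel flanked by voiceless consonants /s/ and /k/, so it deletes. /u/ is a high vowel flanked by voiceless consonants /k/ and /f/, so it deletes. → [phpskflexe].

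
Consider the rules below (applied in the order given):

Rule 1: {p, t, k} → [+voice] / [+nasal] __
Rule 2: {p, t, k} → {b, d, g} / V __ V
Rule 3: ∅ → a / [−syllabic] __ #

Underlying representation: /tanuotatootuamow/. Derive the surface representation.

Rule 1 (post-nasal voicing): no segment meets the environment; /tanuotatootuamow/ is unchanged.
Rule 2 (intervocalic voicing): /t/ is a voiceless stop between vowels /o/ and /a/, so it voices to [d]. /t/ is a voiceless stop between vowels /a/ and /o/, so it voices to [d]. /t/ is a voiceless stop between vowels /o/ and /u/, so it voices to [d]. /tanuotatootuamow/ → tanuodadooduamow.
Rule 3 (final a-epenthesis): the form ends in the consonant /w/, so [a] is inserted word-finally. /tanuodadooduamow/ → tanuodadooduamowa.

tanuodadooduamowa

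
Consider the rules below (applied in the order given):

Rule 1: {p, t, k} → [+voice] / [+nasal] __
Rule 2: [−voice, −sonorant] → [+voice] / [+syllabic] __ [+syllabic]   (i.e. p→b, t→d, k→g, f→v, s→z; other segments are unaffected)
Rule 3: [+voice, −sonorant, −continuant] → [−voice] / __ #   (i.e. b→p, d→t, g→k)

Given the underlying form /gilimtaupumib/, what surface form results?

Rule 1 (post-nasal voicing): /t/ is a voiceless stop immediately after the nasal /m/, so it voices to [d]. /gilimtaupumib/ → gilimdaupumib.
Rule 2 (intervocalic voicing): /p/ is a voiceless obstruent between vowels /u/ and /u/, so it voices to [b]. /gilimdaupumib/ → gilimdaubumib.
Rule 3 (final devoicing): /b/ is a voiced stop in word-final position, so it devoices to [p]. /gilimdaubumib/ → gilimdaubumip.

gilimdaubumip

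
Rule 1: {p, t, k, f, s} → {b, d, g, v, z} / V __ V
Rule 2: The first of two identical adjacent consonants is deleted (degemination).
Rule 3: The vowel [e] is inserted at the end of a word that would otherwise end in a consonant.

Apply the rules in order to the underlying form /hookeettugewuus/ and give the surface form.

hoogeetugewuuse

Rule 1 (intervocalic voicing): /k/ is a voiceless obstruent between vowels /o/ and /e/, so it voices to [g]. /hookeettugewuus/ → hoogeettugewuus.
Rule 2 (degemination): /tt/ is a geminate; the first /t/ deletes. /hoogeettugewuus/ → hoogeetugewuus.
Rule 3 (final e-epenthesis): the form ends in the consonant /s/, so [e] is inserted word-finally. /hoogeetugewuus/ → hoogeetugewuuse.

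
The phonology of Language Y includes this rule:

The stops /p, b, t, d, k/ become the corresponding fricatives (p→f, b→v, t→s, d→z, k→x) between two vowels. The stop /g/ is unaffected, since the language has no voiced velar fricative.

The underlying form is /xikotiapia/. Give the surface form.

xixosiafia

/k/ is a stop between vowels /i/ and /o/, so it spirantizes to the fricative [x].
/t/ is a stop between vowels /o/ and /i/, so it spirantizes to the fricative [s].
/p/ is a stop between vowels /a/ and /i/, so it spirantizes to the fricative [f].
Surface form: [xixosiafia].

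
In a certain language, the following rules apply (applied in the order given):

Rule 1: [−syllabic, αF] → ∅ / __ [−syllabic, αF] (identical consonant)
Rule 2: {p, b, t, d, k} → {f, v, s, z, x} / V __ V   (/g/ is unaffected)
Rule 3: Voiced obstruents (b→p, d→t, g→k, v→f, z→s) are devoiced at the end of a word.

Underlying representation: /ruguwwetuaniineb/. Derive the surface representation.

Rule 1 (degemination): /ww/ is a geminate; the first /w/ deletes. /ruguwwetuaniineb/ → ruguwetuaniineb.
Rule 2 (intervocalic spirantization): /t/ is a stop between vowels /e/ and /u/, so it spirantizes to the fricative [s]. /ruguwetuaniineb/ → ruguwesuaniineb.
Rule 3 (final devoicing): /b/ is a voiced obstruent in word-final position, so it devoices to [p]. /ruguwesuaniineb/ → ruguwesuaniinep.

ruguwesuaniinep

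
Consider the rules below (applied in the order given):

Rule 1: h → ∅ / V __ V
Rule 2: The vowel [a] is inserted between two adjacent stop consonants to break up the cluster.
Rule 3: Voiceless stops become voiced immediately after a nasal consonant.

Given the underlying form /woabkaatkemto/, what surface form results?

woabakaatakemdo

Rule 1 (intervocalic h-deletion): no segment meets the environment; /woabkaatkemto/ is unchanged.
Rule 2 (stop-cluster a-epenthesis): /b/ and /k/ form a stop–stop cluster, so [a] is inserted between them. /t/ and /k/ form a stop–stop cluster, so [a] is inserted between them. /woabkaatkemto/ → woabakaatakemto.
Rule 3 (post-nasal voicing): /t/ is a voiceless stop immediately after the nasal /m/, so it voices to [d]. /woabakaatakemto/ → woabakaatakemdo.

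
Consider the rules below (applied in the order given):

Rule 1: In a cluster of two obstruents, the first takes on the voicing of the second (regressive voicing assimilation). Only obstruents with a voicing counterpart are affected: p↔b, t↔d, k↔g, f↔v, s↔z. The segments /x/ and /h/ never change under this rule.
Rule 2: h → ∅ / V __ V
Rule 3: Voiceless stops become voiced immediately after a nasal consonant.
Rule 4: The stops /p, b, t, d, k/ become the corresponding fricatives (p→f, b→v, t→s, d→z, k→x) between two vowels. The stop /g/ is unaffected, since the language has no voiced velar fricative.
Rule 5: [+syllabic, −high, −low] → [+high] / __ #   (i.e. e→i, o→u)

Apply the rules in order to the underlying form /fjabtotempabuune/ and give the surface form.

Rule 1 (regressive voicing assimilation): /b/ precedes the voiceless obstruent /t/, so it devoices to [p] by assimilation. /fjabtotempabuune/ → fjaptotempabuune.
Rule 2 (intervocalic h-deletion): no segment meets the environment; /fjaptotempabuune/ is unchanged.
Rule 3 (post-nasal voicing): /p/ is a voiceless stop immediately after the nasal /m/, so it voices to [b]. /fjaptotempabuune/ → fjaptotembabuune.
Rule 4 (intervocalic spirantization): /t/ is a stop between vowels /o/ and /e/, so it spirantizes to the fricative [s]. /b/ is a stop between vowels /a/ and /u/, so it spirantizes to the fricative [v]. /fjaptotembabuune/ → fjaptosembavuune.
Rule 5 (final vowel raising): /e/ is a mid vowel in word-final position, so it raises to [i]. /fjaptosembavuune/ → fjaptosembavuuni.

fjaptosembavuuni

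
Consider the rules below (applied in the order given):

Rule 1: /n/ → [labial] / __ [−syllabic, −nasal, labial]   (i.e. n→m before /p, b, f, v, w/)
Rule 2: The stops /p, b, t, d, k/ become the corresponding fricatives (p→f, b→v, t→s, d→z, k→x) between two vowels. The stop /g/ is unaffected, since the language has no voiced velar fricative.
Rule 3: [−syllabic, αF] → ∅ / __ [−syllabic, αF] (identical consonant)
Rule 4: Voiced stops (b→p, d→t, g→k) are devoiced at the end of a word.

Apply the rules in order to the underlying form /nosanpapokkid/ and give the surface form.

nosampafokit

Rule 1 (nasal place assimilation): /n/ precedes the labial consonant /p/, so it assimilates in place to [m]. /nosanpapokkid/ → nosampapokkid.
Rule 2 (intervocalic spirantization): /p/ is a stop between vowels /a/ and /o/, so it spirantizes to the fricative [f]. /nosampapokkid/ → nosampafokkid.
Rule 3 (degemination): /kk/ is a geminate; the first /k/ deletes. /nosampafokkid/ → nosampafokid.
Rule 4 (final devoicing): /d/ is a voiced stop in word-final position, so it devoices to [t]. /nosampafokid/ → nosampafokit.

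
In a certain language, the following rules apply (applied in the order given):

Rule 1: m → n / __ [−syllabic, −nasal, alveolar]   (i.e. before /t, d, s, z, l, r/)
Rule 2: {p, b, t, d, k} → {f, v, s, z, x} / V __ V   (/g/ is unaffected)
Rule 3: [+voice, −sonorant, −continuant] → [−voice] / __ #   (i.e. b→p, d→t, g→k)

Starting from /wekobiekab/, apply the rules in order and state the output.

wexoviexap

Rule 1 (nasal place assimilation): no segment meets the environment; /wekobiekab/ is unchanged.
Rule 2 (intervocalic spirantization): /k/ is a stop between vowels /e/ and /o/, so it spirantizes to the fricative [x]. /b/ is a stop between vowels /o/ and /i/, so it spirantizes to the fricative [v]. /k/ is a stop between vowels /e/ and /a/, so it spirantizes to the fricative [x]. /wekobiekab/ → wexoviexab.
Rule 3 (final devoicing): /b/ is a voiced stop in word-final position, so it devoices to [p]. /wexoviexab/ → wexoviexap.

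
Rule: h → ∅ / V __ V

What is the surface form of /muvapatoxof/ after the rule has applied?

No segment of /muvapatoxof/ meets the structural description of the rule, so the form surfaces unchanged.

muvapatoxof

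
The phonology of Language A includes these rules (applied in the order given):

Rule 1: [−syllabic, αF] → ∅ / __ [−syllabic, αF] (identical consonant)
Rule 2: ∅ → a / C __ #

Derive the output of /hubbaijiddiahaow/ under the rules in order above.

hubaijidiahaowa

Rule 1 (degemination): /bb/ is a geminate; the first /b/ deletes. /dd/ is a geminate; the first /d/ deletes. /hubbaijiddiahaow/ → hubaijidiahaow.
Rule 2 (final a-epenthesis): the form ends in the consonant /w/, so [a] is inserted word-finally. /hubaijidiahaow/ → hubaijidiahaowa.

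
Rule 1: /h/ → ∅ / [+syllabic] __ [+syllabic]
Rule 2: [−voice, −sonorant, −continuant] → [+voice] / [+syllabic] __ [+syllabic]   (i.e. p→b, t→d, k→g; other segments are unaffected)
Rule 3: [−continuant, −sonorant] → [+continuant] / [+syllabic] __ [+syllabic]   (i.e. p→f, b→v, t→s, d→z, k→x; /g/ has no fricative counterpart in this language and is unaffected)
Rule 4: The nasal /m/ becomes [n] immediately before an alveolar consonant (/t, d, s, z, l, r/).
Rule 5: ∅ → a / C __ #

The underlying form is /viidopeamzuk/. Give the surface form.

viizoveanzuka

Rule 1 (intervocalic h-deletion): no segment meets the environment; /viidopeamzuk/ is unchanged.
Rule 2 (intervocalic voicing): /p/ is a voiceless stop between vowels /o/ and /e/, so it voices to [b]. /viidopeamzuk/ → viidobeamzuk.
Rule 3 (intervocalic spirantization): /d/ is a stop between vowels /i/ and /o/, so it spirantizes to the fricative [z]. /b/ is a stop between vowels /o/ and /e/, so it spirantizes to the fricative [v]. /viidobeamzuk/ → viizoveamzuk.
Rule 4 (nasal place assimilation): /m/ precedes the alveolar consonant /z/, so it assimilates in place to [n]. /viizoveamzuk/ → viizoveanzuk.
Rule 5 (final a-epenthesis): the form ends in the consonant /k/, so [a] is inserted word-finally. /viizoveanzuk/ → viizoveanzuka.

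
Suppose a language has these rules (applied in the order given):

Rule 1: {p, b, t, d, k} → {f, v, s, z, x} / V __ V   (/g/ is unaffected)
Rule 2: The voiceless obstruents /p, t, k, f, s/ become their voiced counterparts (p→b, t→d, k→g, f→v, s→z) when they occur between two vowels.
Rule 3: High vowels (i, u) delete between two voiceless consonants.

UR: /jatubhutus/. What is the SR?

Rule 1 (intervocalic spirantization): /t/ is a stop between vowels /a/ and /u/, so it spirantizes to the fricative [s]. /t/ is a stop between vowels /u/ and /u/, so it spirantizes to the fricative [s]. /jatubhutus/ → jasubhusus.
Rule 2 (intervocalic voicing): /s/ is a voiceless obstruent between vowels /a/ and /u/, so it voices to [z]. /s/ is a voiceless obstruent between vowels /u/ and /u/, so it voices to [z]. /jasubhusus/ → jazubhuzus.
Rule 3 (high vowel syncope): no segment meets the environment; /jazubhuzus/ is unchanged.

jazubhuzus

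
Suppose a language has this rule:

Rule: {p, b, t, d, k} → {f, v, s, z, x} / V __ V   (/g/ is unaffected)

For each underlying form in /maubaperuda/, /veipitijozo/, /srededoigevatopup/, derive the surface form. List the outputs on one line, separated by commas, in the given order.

/maubaperuda/: /b/ is a stop between vowels /u/ and /a/, so it spirantizes to the fricative [v]. /p/ is a stop between vowels /a/ and /e/, so it spirantizes to the fricative [f]. /d/ is a stop between vowels /u/ and /a/, so it spirantizes to the fricative [z]. → [mauvaferuza].
/veipitijozo/: /p/ is a stop between vowels /i/ and /i/, so it spirantizes to the fricative [f]. /t/ is a stop between vowels /i/ and /i/, so it spirantizes to the fricative [s]. → [veifisijozo].
/srededoigevatopup/: /d/ is a stop between vowels /e/ and /e/, so it spirantizes to the fricative [z]. /d/ is a stop between vowels /e/ and /o/, so it spirantizes to the fricative [z]. /t/ is a stop between vowels /a/ and /o/, so it spirantizes to the fricative [s]. /p/ is a stop between vowels /o/ and /u/, so it spirantizes to the fricative [f]. → [srezezoigevasofup].

mauvaferuza, veifisijozo, srezezoigevasofup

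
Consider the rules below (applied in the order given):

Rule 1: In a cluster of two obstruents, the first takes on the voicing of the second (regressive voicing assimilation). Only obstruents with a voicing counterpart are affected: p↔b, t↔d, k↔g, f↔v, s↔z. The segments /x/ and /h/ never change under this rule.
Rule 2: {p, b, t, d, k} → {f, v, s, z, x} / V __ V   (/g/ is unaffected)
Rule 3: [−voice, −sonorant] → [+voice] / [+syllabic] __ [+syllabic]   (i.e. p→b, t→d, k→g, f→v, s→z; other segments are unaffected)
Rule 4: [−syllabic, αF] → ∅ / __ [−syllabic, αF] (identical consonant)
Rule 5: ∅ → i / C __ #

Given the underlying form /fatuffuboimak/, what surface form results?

Rule 1 (regressive voicing assimilation): no segment meets the environment; /fatuffuboimak/ is unchanged.
Rule 2 (intervocalic spirantization): /t/ is a stop between vowels /a/ and /u/, so it spirantizes to the fricative [s]. /b/ is a stop between vowels /u/ and /o/, so it spirantizes to the fricative [v]. /fatuffuboimak/ → fasuffuvoimak.
Rule 3 (intervocalic voicing): /s/ is a voiceless obstruent between vowels /a/ and /u/, so it voices to [z]. /fasuffuvoimak/ → fazuffuvoimak.
Rule 4 (degemination): /ff/ is a geminate; the first /f/ deletes. /fazuffuvoimak/ → fazufuvoimak.
Rule 5 (final i-epenthesis): the form ends in the consonant /k/, so [i] is inserted word-finally. /fazufuvoimak/ → fazufuvoimaki.

fazufuvoimaki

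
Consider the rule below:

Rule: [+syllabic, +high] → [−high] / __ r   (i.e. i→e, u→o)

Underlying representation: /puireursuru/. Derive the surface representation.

Scanning /puireursuru/: /u/ at position 2 is not in the conditioning environment; /i/ is a high vowel immediately before /r/, so it lowers to [e]; /u/ is a high vowel immediately before /r/, so it lowers to [o]; /u/ is a high vowel immediately before /r/, so it lowers to [o]; /u/ at position 11 is not in the conditioning environment.
Result: [puereorsoru].

puereorsoru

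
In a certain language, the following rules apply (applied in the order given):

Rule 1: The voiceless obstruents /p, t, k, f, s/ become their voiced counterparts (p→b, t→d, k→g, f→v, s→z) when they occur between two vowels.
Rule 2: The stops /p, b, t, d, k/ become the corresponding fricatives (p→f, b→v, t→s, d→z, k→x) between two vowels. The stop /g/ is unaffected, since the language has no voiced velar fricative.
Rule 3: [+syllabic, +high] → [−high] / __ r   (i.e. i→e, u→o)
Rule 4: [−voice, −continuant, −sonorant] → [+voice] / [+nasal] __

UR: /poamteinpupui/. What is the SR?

Rule 1 (intervocalic voicing): /p/ is a voiceless obstruent between vowels /u/ and /u/, so it voices to [b]. /poamteinpupui/ → poamteinpubui.
Rule 2 (intervocalic spirantization): /b/ is a stop between vowels /u/ and /u/, so it spirantizes to the fricative [v]. /poamteinpubui/ → poamteinpuvui.
Rule 3 (pre-rhotic lowering): no segment meets the environment; /poamteinpuvui/ is unchanged.
Rule 4 (post-nasal voicing): /t/ is a voiceless stop immediately after the nasal /m/, so it voices to [d]. /p/ is a voiceless stop immediately after the nasal /n/, so it voices to [b]. /poamteinpuvui/ → poamdeinbuvui.

poamdeinbuvui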